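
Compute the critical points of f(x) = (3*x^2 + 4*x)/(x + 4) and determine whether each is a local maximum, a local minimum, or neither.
f'(x) = (3*x^2 + 24*x + 16)/(x^2 + 8*x + 16)

Solve f'(x) = 0:
  f'(x) = (3*x^2 + 24*x + 16)/(x + 4)^2; the denominator is positive wherever f is defined, so f'(x) = 0 ⇔ 3*x^2 + 24*x + 16 = 0.
  3*x^2 + 24*x + 16 = 0 has no rational roots; quadratic formula: x = (-24 ± √384)/6.
  ⇒ x = -4 - 4*sqrt(6)/3 ≈ -7.2660, -4 + 4*sqrt(6)/3 ≈ -0.7340

f''(x) = 64/(x^3 + 12*x^2 + 48*x + 64)
Second-derivative test at each critical point:
  f''(-7.2660) = -1.8371 < 0 → local maximum
  f''(-0.7340) = 1.8371 > 0 → local minimum

Critical points: x = -4 - 4*sqrt(6)/3 ≈ -7.2660 (local maximum); x = -4 + 4*sqrt(6)/3 ≈ -0.7340 (local minimum)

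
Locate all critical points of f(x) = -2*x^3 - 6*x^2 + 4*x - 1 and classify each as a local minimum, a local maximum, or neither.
f'(x) = -6*x^2 - 12*x + 4

Solve f'(x) = 0:
  Factor: -6*x^2 - 12*x + 4 = -2*(3*x^2 + 6*x - 2); 3*x^2 + 6*x - 2 = 0 has no rational roots; quadratic formula: x = (-6 ± √60)/6.
  ⇒ x = -sqrt(15)/3 - 1 ≈ -2.2910, -1 + sqrt(15)/3 ≈ 0.2910

f''(x) = -12*x - 12
Second-derivative test at each critical point:
  f''(-2.2910) = 15.4919 > 0 → local minimum
  f''(0.2910) = -15.4919 < 0 → local maximum

Critical points: x = -sqrt(15)/3 - 1 ≈ -2.2910 (local minimum); x = -1 + sqrt(15)/3 ≈ 0.2910 (local maximum)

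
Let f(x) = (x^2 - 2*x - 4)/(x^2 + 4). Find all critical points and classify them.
f'(x) = 2*(x^2 + 8*x - 4)/(x^4 + 8*x^2 + 16)

Solve f'(x) = 0:
  f'(x) = 2*(x^2 + 8*x - 4)/(x^2 + 4)^2; the denominator is positive wherever f is defined, so f'(x) = 0 ⇔ 2*x^2 + 16*x - 8 = 0.
  Factor: 2*x^2 + 16*x - 8 = 2*(x^2 + 8*x - 4); x^2 + 8*x - 4 = 0 has no rational roots; quadratic formula: x = (-8 ± √80)/2.
  ⇒ x = -2*sqrt(5) - 4 ≈ -8.4721, -4 + 2*sqrt(5) ≈ 0.4721

f''(x) = 4*(-x^3 - 12*x^2 + 12*x + 16)/(x^6 + 12*x^4 + 48*x^2 + 64)
Second-derivative test at each critical point:
  f''(-8.4721) = -0.0031 < 0 → local maximum
  f''(0.4721) = 1.0031 > 0 → local minimum

Critical points: x = -2*sqrt(5) - 4 ≈ -8.4721 (local maximum); x = -4 + 2*sqrt(5) ≈ 0.4721 (local minimum)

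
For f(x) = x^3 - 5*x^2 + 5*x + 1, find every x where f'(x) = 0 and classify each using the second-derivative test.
f'(x) = 3*x^2 - 10*x + 5

Solve f'(x) = 0:
  3*x^2 - 10*x + 5 = 0 has no rational roots; quadratic formula: x = (10 ± √40)/6.
  ⇒ x = 5/3 - sqrt(10)/3 ≈ 0.6126, sqrt(10)/3 + 5/3 ≈ 2.7208

f''(x) = 6*x - 10
Second-derivative test at each critical point:
  f''(0.6126) = -6.3246 < 0 → local maximum
  f''(2.7208) = 6.3246 > 0 → local minimum

Critical points: x = 5/3 - sqrt(10)/3 ≈ 0.6126 (local maximum); x = sqrt(10)/3 + 5/3 ≈ 2.7208 (local minimum)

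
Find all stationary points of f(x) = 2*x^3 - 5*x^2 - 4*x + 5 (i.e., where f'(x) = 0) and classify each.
f'(x) = 6*x^2 - 10*x - 4

Solve f'(x) = 0:
  Factor: 6*x^2 - 10*x - 4 = 2*(x - 2)*(3*x + 1) = 0.
  ⇒ x = -1/3, 2

f''(x) = 12*x - 10
Second-derivative test at each critical point:
  f''(-1/3) = -14 < 0 → local maximum
  f''(2) = 14 > 0 → local minimum

Critical points: x = -1/3 (local maximum); x = 2 (local minimum)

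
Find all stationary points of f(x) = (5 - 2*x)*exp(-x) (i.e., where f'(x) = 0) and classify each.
f'(x) = (2*x - 7)*exp(-x)

Solve f'(x) = 0:
  f'(x) = (2*x - 7)·exp(-x) and exp(-x) > 0 for every x, so f'(x) = 0 ⇔ 2*x - 7 = 0.
  2*x - 7 = 0.
  ⇒ x = 7/2

f''(x) = (9 - 2*x)*exp(-x)
Second-derivative test at each critical point:
  f''(7/2) = 0.0604 > 0 → local minimum

Critical points: x = 7/2 (local minimum)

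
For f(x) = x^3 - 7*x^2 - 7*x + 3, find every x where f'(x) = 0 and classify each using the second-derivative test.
f'(x) = 3*x^2 - 14*x - 7

Solve f'(x) = 0:
  3*x^2 - 14*x - 7 = 0 has no rational roots; quadratic formula: x = (14 ± √280)/6.
  ⇒ x = 7/3 - sqrt(70)/3 ≈ -0.4555, 7/3 + sqrt(70)/3 ≈ 5.1222

f''(x) = 6*x - 14
Second-derivative test at each critical point:
  f''(-0.4555) = -16.7332 < 0 → local maximum
  f''(5.1222) = 16.7332 > 0 → local minimum

Critical points: x = 7/3 - sqrt(70)/3 ≈ -0.4555 (local maximum); x = 7/3 + sqrt(70)/3 ≈ 5.1222 (local minimum)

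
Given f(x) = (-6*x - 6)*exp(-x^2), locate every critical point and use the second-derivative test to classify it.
f'(x) = 6*(2*x*(x + 1) - 1)*exp(-x^2)

Solve f'(x) = 0:
  f'(x) = (12*x^2 + 12*x - 6)·exp(-x^2) and exp(-x^2) > 0 for every x, so f'(x) = 0 ⇔ 12*x^2 + 12*x - 6 = 0.
  Factor: 12*x^2 + 12*x - 6 = 6*(2*x^2 + 2*x - 1); 2*x^2 + 2*x - 1 = 0 has no rational roots; quadratic formula: x = (-2 ± √12)/4.
  ⇒ x = -sqrt(3)/2 - 1/2 ≈ -1.3660, -1/2 + sqrt(3)/2 ≈ 0.3660

f''(x) = 12*(-2*x^2*(x + 1) + 3*x + 1)*exp(-x^2)
Second-derivative test at each critical point:
  f''(-1.3660) = -3.2162 < 0 → local maximum
  f''(0.3660) = 18.1785 > 0 → local minimum

Critical points: x = -sqrt(3)/2 - 1/2 ≈ -1.3660 (local maximum); x = -1/2 + sqrt(3)/2 ≈ 0.3660 (local minimum)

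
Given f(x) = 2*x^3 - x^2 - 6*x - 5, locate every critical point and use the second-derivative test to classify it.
f'(x) = 6*x^2 - 2*x - 6

Solve f'(x) = 0:
  Factor: 6*x^2 - 2*x - 6 = 2*(3*x^2 - x - 3); 3*x^2 - x - 3 = 0 has no rational roots; quadratic formula: x = (1 ± √37)/6.
  ⇒ x = 1/6 - sqrt(37)/6 ≈ -0.8471, 1/6 + sqrt(37)/6 ≈ 1.1805

f''(x) = 12*x - 2
Second-derivative test at each critical point:
  f''(-0.8471) = -12.1655 < 0 → local maximum
  f''(1.1805) = 12.1655 > 0 → local minimum

Critical points: x = 1/6 - sqrt(37)/6 ≈ -0.8471 (local maximum); x = 1/6 + sqrt(37)/6 ≈ 1.1805 (local minimum)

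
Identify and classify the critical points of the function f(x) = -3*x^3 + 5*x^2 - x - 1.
f'(x) = -9*x^2 + 10*x - 1

Solve f'(x) = 0:
  Factor: -9*x^2 + 10*x - 1 = -(x - 1)*(9*x - 1) = 0.
  ⇒ x = 1/9, 1

f''(x) = 10 - 18*x
Second-derivative test at each critical point:
  f''(1/9) = 8 > 0 → local minimum
  f''(1) = -8 < 0 → local maximum

Critical points: x = 1/9 (local minimum); x = 1 (local maximum)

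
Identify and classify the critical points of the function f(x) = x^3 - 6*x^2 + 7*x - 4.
f'(x) = 3*x^2 - 12*x + 7

Solve f'(x) = 0:
  3*x^2 - 12*x + 7 = 0 has no rational roots; quadratic formula: x = (12 ± √60)/6.
  ⇒ x = 2 - sqrt(15)/3 ≈ 0.7090, sqrt(15)/3 + 2 ≈ 3.2910

f''(x) = 6*x - 12
Second-derivative test at each critical point:
  f''(0.7090) = -7.7460 < 0 → local maximum
  f''(3.2910) = 7.7460 > 0 → local minimum

Critical points: x = 2 - sqrt(15)/3 ≈ 0.7090 (local maximum); x = sqrt(15)/3 + 2 ≈ 3.2910 (local minimum)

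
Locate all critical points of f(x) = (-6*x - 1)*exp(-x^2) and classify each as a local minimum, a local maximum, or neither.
f'(x) = 2*(x*(6*x + 1) - 3)*exp(-x^2)

Solve f'(x) = 0:
  f'(x) = (12*x^2 + 2*x - 6)·exp(-x^2) and exp(-x^2) > 0 for every x, so f'(x) = 0 ⇔ 12*x^2 + 2*x - 6 = 0.
  Factor: 12*x^2 + 2*x - 6 = 2*(6*x^2 + x - 3); 6*x^2 + x - 3 = 0 has no rational roots; quadratic formula: x = (-1 ± √73)/12.
  ⇒ x = -sqrt(73)/12 - 1/12 ≈ -0.7953, -1/12 + sqrt(73)/12 ≈ 0.6287

f''(x) = 2*(-12*x^3 - 2*x^2 + 18*x + 1)*exp(-x^2)
Second-derivative test at each critical point:
  f''(-0.7953) = -9.0777 < 0 → local maximum
  f''(0.6287) = 11.5093 > 0 → local minimum

Critical points: x = -sqrt(73)/12 - 1/12 ≈ -0.7953 (local maximum); x = -1/12 + sqrt(73)/12 ≈ 0.6287 (local minimum)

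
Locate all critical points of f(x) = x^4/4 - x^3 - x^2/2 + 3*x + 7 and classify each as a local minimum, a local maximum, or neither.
f'(x) = x^3 - 3*x^2 - x + 3

Solve f'(x) = 0:
  Factor: x^3 - 3*x^2 - x + 3 = (x - 3)*(x - 1)*(x + 1) = 0.
  ⇒ x = -1, 1, 3

f''(x) = 3*x^2 - 6*x - 1
Second-derivative test at each critical point:
  f''(-1) = 8 > 0 → local minimum
  f''(1) = -4 < 0 → local maximum
  f''(3) = 8 > 0 → local minimum

Critical points: x = -1 (local minimum); x = 1 (local maximum); x = 3 (local minimum)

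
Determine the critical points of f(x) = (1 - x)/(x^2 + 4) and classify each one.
f'(x) = (-x^2 + 2*x*(x - 1) - 4)/(x^2 + 4)^2

Solve f'(x) = 0:
  f'(x) = (x^2 - 2*x - 4)/(x^2 + 4)^2; the denominator is positive wherever f is defined, so f'(x) = 0 ⇔ x^2 - 2*x - 4 = 0.
  x^2 - 2*x - 4 = 0 has no rational roots; quadratic formula: x = (2 ± √20)/2.
  ⇒ x = 1 - sqrt(5) ≈ -1.2361, 1 + sqrt(5) ≈ 3.2361

f''(x) = 2*(4*x^2*(1 - x) + (3*x - 1)*(x^2 + 4))/(x^2 + 4)^3
Second-derivative test at each critical point:
  f''(-1.2361) = -0.1464 < 0 → local maximum
  f''(3.2361) = 0.0214 > 0 → local minimum

Critical points: x = 1 - sqrt(5) ≈ -1.2361 (local maximum); x = 1 + sqrt(5) ≈ 3.2361 (local minimum)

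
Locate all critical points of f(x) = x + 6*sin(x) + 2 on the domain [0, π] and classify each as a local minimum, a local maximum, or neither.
f'(x) = 6*cos(x) + 1

Solve f'(x) = 0 on [0, π]:
  f'(x) = 0 ⇔ cos(x) = -1/6, i.e. x = ±arccos(-1/6) + 2nπ; keep the solutions lying in [0, π].
  ⇒ x = acos(-1/6) ≈ 1.7382

f''(x) = -6*sin(x)
Second-derivative test at each critical point:
  f''(1.7382) = -5.9161 < 0 → local maximum

Critical points: x = acos(-1/6) ≈ 1.7382 (local maximum)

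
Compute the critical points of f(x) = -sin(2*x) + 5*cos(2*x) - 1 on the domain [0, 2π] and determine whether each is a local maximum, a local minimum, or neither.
f'(x) = -10*sin(2*x) - 2*cos(2*x)

Solve f'(x) = 0 on [0, 2π]:
  f'(x) = 0 ⇔ -cos(2*x) = 5*sin(2*x) ⇔ tan(2*x) = -1/5, i.e. 2*x = arctan(-1/5) + nπ; keep the solutions lying in [0, 2π].
  ⇒ x = -atan(1/5)/2 + pi/2 ≈ 1.4721, pi - atan(1/5)/2 ≈ 3.0429, -atan(1/5)/2 + 3*pi/2 ≈ 4.6137, -atan(1/5)/2 + 2*pi ≈ 6.1845

f''(x) = 4*sin(2*x) - 20*cos(2*x)
Second-derivative test at each critical point:
  f''(1.4721) = 20.3961 > 0 → local minimum
  f''(3.0429) = -20.3961 < 0 → local maximum
  f''(4.6137) = 20.3961 > 0 → local minimum
  f''(6.1845) = -20.3961 < 0 → local maximum

Critical points: x = -atan(1/5)/2 + pi/2 ≈ 1.4721 (local minimum); x = pi - atan(1/5)/2 ≈ 3.0429 (local maximum); x = -atan(1/5)/2 + 3*pi/2 ≈ 4.6137 (local minimum); x = -atan(1/5)/2 + 2*pi ≈ 6.1845 (local maximum)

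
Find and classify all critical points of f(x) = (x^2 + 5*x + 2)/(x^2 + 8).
f'(x) = (-5*x^2 + 12*x + 40)/(x^4 + 16*x^2 + 64)

Solve f'(x) = 0:
  f'(x) = -(5*x^2 - 12*x - 40)/(x^2 + 8)^2; the denominator is positive wherever f is defined, so f'(x) = 0 ⇔ -5*x^2 + 12*x + 40 = 0.
  5*x^2 - 12*x - 40 = 0 has no rational roots; quadratic formula: x = (12 ± √944)/10.
  ⇒ x = 6/5 - 2*sqrt(59)/5 ≈ -1.8725, 6/5 + 2*sqrt(59)/5 ≈ 4.2725

f''(x) = 2*(5*x^3 - 18*x^2 - 120*x + 48)/(x^6 + 24*x^4 + 192*x^2 + 512)
Second-derivative test at each critical point:
  f''(-1.8725) = 0.2321 > 0 → local minimum
  f''(4.2725) = -0.0446 < 0 → local maximum

Critical points: x = 6/5 - 2*sqrt(59)/5 ≈ -1.8725 (local minimum); x = 6/5 + 2*sqrt(59)/5 ≈ 4.2725 (local maximum)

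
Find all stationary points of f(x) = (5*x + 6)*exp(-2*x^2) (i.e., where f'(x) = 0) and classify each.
f'(x) = (-4*x*(5*x + 6) + 5)*exp(-2*x^2)

Solve f'(x) = 0:
  f'(x) = (-20*x^2 - 24*x + 5)·exp(-2*x^2) and exp(-2*x^2) > 0 for every x, so f'(x) = 0 ⇔ -20*x^2 - 24*x + 5 = 0.
  20*x^2 + 24*x - 5 = 0 has no rational roots; quadratic formula: x = (-24 ± √976)/40.
  ⇒ x = -sqrt(61)/10 - 3/5 ≈ -1.3810, -3/5 + sqrt(61)/10 ≈ 0.1810

f''(x) = 4*(4*x^2*(5*x + 6) - 15*x - 6)*exp(-2*x^2)
Second-derivative test at each critical point:
  f''(-1.3810) = 0.6889 > 0 → local minimum
  f''(0.1810) = -29.2591 < 0 → local maximum

Critical points: x = -sqrt(61)/10 - 3/5 ≈ -1.3810 (local minimum); x = -3/5 + sqrt(61)/10 ≈ 0.1810 (local maximum)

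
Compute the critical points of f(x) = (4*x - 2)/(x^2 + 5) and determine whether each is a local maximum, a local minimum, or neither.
f'(x) = 4*(-x^2 + x + 5)/(x^4 + 10*x^2 + 25)

Solve f'(x) = 0:
  f'(x) = -4*(x^2 - x - 5)/(x^2 + 5)^2; the denominator is positive wherever f is defined, so f'(x) = 0 ⇔ -4*x^2 + 4*x + 20 = 0.
  Factor: -4*x^2 + 4*x + 20 = -4*(x^2 - x - 5); x^2 - x - 5 = 0 has no rational roots; quadratic formula: x = (1 ± √21)/2.
  ⇒ x = 1/2 - sqrt(21)/2 ≈ -1.7913, 1/2 + sqrt(21)/2 ≈ 2.7913

f''(x) = 4*(4*x^2*(2*x - 1) + (1 - 6*x)*(x^2 + 5))/(x^2 + 5)^3
Second-derivative test at each critical point:
  f''(-1.7913) = 0.2720 > 0 → local minimum
  f''(2.7913) = -0.1120 < 0 → local maximum

Critical points: x = 1/2 - sqrt(21)/2 ≈ -1.7913 (local minimum); x = 1/2 + sqrt(21)/2 ≈ 2.7913 (local maximum)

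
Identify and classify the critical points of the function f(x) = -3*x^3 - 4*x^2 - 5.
f'(x) = x*(-9*x - 8)

Solve f'(x) = 0:
  Factor: -9*x^2 - 8*x = -x*(9*x + 8) = 0.
  ⇒ x = -8/9, 0

f''(x) = -18*x - 8
Second-derivative test at each critical point:
  f''(-8/9) = 8 > 0 → local minimum
  f''(0) = -8 < 0 → local maximum

Critical points: x = -8/9 (local minimum); x = 0 (local maximum)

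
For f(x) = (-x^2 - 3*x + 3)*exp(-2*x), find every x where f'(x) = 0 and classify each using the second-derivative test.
f'(x) = (2*x^2 + 4*x - 9)*exp(-2*x)

Solve f'(x) = 0:
  f'(x) = (2*x^2 + 4*x - 9)·exp(-2*x) and exp(-2*x) > 0 for every x, so f'(x) = 0 ⇔ 2*x^2 + 4*x - 9 = 0.
  2*x^2 + 4*x - 9 = 0 has no rational roots; quadratic formula: x = (-4 ± √88)/4.
  ⇒ x = -sqrt(22)/2 - 1 ≈ -3.3452, -1 + sqrt(22)/2 ≈ 1.3452

f''(x) = 2*(-2*x^2 - 2*x + 11)*exp(-2*x)
Second-derivative test at each critical point:
  f''(-3.3452) = -7548.3492 < 0 → local maximum
  f''(1.3452) = 0.6365 > 0 → local minimum

Critical points: x = -sqrt(22)/2 - 1 ≈ -3.3452 (local maximum); x = -1 + sqrt(22)/2 ≈ 1.3452 (local minimum)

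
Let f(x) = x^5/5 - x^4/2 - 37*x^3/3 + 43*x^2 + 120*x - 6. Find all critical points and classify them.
f'(x) = x^4 - 2*x^3 - 37*x^2 + 86*x + 120

Solve f'(x) = 0:
  Factor: x^4 - 2*x^3 - 37*x^2 + 86*x + 120 = (x - 5)*(x - 4)*(x + 1)*(x + 6) = 0.
  ⇒ x = -6, -1, 4, 5

f''(x) = 4*x^3 - 6*x^2 - 74*x + 86
Second-derivative test at each critical point:
  f''(-6) = -550 < 0 → local maximum
  f''(-1) = 150 > 0 → local minimum
  f''(4) = -50 < 0 → local maximum
  f''(5) = 66 > 0 → local minimum

Critical points: x = -6 (local maximum); x = -1 (local minimum); x = 4 (local maximum); x = 5 (local minimum)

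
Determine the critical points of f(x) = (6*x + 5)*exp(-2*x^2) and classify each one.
f'(x) = 2*(-2*x*(6*x + 5) + 3)*exp(-2*x^2)

Solve f'(x) = 0:
  f'(x) = (-24*x^2 - 20*x + 6)·exp(-2*x^2) and exp(-2*x^2) > 0 for every x, so f'(x) = 0 ⇔ -24*x^2 - 20*x + 6 = 0.
  Factor: -24*x^2 - 20*x + 6 = -2*(12*x^2 + 10*x - 3); 12*x^2 + 10*x - 3 = 0 has no rational roots; quadratic formula: x = (-10 ± √244)/24.
  ⇒ x = -sqrt(61)/12 - 5/12 ≈ -1.0675, -5/12 + sqrt(61)/12 ≈ 0.2342

f''(x) = 4*(4*x^2*(6*x + 5) - 18*x - 5)*exp(-2*x^2)
Second-derivative test at each critical point:
  f''(-1.0675) = 3.1980 > 0 → local minimum
  f''(0.2342) = -27.9955 < 0 → local maximum

Critical points: x = -sqrt(61)/12 - 5/12 ≈ -1.0675 (local minimum); x = -5/12 + sqrt(61)/12 ≈ 0.2342 (local maximum)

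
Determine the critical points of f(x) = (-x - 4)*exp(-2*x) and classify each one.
f'(x) = (2*x + 7)*exp(-2*x)

Solve f'(x) = 0:
  f'(x) = (2*x + 7)·exp(-2*x) and exp(-2*x) > 0 for every x, so f'(x) = 0 ⇔ 2*x + 7 = 0.
  2*x + 7 = 0.
  ⇒ x = -7/2

f''(x) = 4*(-x - 3)*exp(-2*x)
Second-derivative test at each critical point:
  f''(-7/2) = 2193.2663 > 0 → local minimum

Critical points: x = -7/2 (local minimum)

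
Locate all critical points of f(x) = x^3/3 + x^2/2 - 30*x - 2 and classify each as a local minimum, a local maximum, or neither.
f'(x) = x^2 + x - 30

Solve f'(x) = 0:
  Factor: x^2 + x - 30 = (x - 5)*(x + 6) = 0.
  ⇒ x = -6, 5

f''(x) = 2*x + 1
Second-derivative test at each critical point:
  f''(-6) = -11 < 0 → local maximum
  f''(5) = 11 > 0 → local minimum

Critical points: x = -6 (local maximum); x = 5 (local minimum)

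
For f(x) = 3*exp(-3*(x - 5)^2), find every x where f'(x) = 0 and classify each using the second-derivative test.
f'(x) = 18*(5 - x)*exp(-3*(x - 5)^2)

Solve f'(x) = 0:
  f'(x) = (90 - 18*x)·exp(-3*(x - 5)^2) and exp(-3*(x - 5)^2) > 0 for every x, so f'(x) = 0 ⇔ 90 - 18*x = 0.
  Factor: 90 - 18*x = -18*(x - 5) = 0.
  ⇒ x = 5

f''(x) = 18*(6*(x - 5)^2 - 1)*exp(-3*(x - 5)^2)
Second-derivative test at each critical point:
  f''(5) = -18 < 0 → local maximum

Critical points: x = 5 (local maximum)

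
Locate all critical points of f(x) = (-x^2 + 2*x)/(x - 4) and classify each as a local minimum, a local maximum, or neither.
f'(x) = (-x^2 + 8*x - 8)/(x^2 - 8*x + 16)

Solve f'(x) = 0:
  f'(x) = -(x^2 - 8*x + 8)/(x - 4)^2; the denominator is positive wherever f is defined, so f'(x) = 0 ⇔ -x^2 + 8*x - 8 = 0.
  x^2 - 8*x + 8 = 0 has no rational roots; quadratic formula: x = (8 ± √32)/2.
  ⇒ x = 4 - 2*sqrt(2) ≈ 1.1716, 2*sqrt(2) + 4 ≈ 6.8284

f''(x) = -16/(x^3 - 12*x^2 + 48*x - 64)
Second-derivative test at each critical point:
  f''(1.1716) = 0.7071 > 0 → local minimum
  f''(6.8284) = -0.7071 < 0 → local maximum

Critical points: x = 4 - 2*sqrt(2) ≈ 1.1716 (local minimum); x = 2*sqrt(2) + 4 ≈ 6.8284 (local maximum)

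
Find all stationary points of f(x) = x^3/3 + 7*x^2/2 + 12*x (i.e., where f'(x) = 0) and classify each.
f'(x) = x^2 + 7*x + 12

Solve f'(x) = 0:
  Factor: x^2 + 7*x + 12 = (x + 3)*(x + 4) = 0.
  ⇒ x = -4, -3

f''(x) = 2*x + 7
Second-derivative test at each critical point:
  f''(-4) = -1 < 0 → local maximum
  f''(-3) = 1 > 0 → local minimum

Critical points: x = -4 (local maximum); x = -3 (local minimum)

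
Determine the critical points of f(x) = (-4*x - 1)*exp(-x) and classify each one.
f'(x) = (4*x - 3)*exp(-x)

Solve f'(x) = 0:
  f'(x) = (4*x - 3)·exp(-x) and exp(-x) > 0 for every x, so f'(x) = 0 ⇔ 4*x - 3 = 0.
  4*x - 3 = 0.
  ⇒ x = 3/4

f''(x) = (7 - 4*x)*exp(-x)
Second-derivative test at each critical point:
  f''(3/4) = 1.8895 > 0 → local minimum

Critical points: x = 3/4 (local minimum)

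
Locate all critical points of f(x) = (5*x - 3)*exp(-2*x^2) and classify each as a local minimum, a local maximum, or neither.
f'(x) = (-4*x*(5*x - 3) + 5)*exp(-2*x^2)

Solve f'(x) = 0:
  f'(x) = (-20*x^2 + 12*x + 5)·exp(-2*x^2) and exp(-2*x^2) > 0 for every x, so f'(x) = 0 ⇔ -20*x^2 + 12*x + 5 = 0.
  20*x^2 - 12*x - 5 = 0 has no rational roots; quadratic formula: x = (12 ± √544)/40.
  ⇒ x = 3/10 - sqrt(34)/10 ≈ -0.2831, 3/10 + sqrt(34)/10 ≈ 0.8831

f''(x) = 4*(4*x^2*(5*x - 3) - 15*x + 3)*exp(-2*x^2)
Second-derivative test at each critical point:
  f''(-0.2831) = 19.8696 > 0 → local minimum
  f''(0.8831) = -4.9026 < 0 → local maximum

Critical points: x = 3/10 - sqrt(34)/10 ≈ -0.2831 (local minimum); x = 3/10 + sqrt(34)/10 ≈ 0.8831 (local maximum)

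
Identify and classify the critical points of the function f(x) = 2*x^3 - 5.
f'(x) = 6*x^2

Solve f'(x) = 0:
  ⇒ x = 0

f''(x) = 12*x
Second-derivative test at each critical point:
  f''(0) = 0, so the second-derivative test is inconclusive; use the first-derivative test: f'(-1/4) = 0.3750, f'(1/4) = 0.3750 — f' is positive on both sides (no sign change) → neither a local maximum nor a local minimum

Critical points: x = 0 (neither)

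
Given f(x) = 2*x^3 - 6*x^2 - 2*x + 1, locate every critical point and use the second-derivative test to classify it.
f'(x) = 6*x^2 - 12*x - 2

Solve f'(x) = 0:
  Factor: 6*x^2 - 12*x - 2 = 2*(3*x^2 - 6*x - 1); 3*x^2 - 6*x - 1 = 0 has no rational roots; quadratic formula: x = (6 ± √48)/6.
  ⇒ x = 1 - 2*sqrt(3)/3 ≈ -0.1547, 1 + 2*sqrt(3)/3 ≈ 2.1547

f''(x) = 12*x - 12
Second-derivative test at each critical point:
  f''(-0.1547) = -13.8564 < 0 → local maximum
  f''(2.1547) = 13.8564 > 0 → local minimum

Critical points: x = 1 - 2*sqrt(3)/3 ≈ -0.1547 (local maximum); x = 1 + 2*sqrt(3)/3 ≈ 2.1547 (local minimum)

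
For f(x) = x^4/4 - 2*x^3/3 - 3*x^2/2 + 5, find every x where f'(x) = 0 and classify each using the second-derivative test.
f'(x) = x*(x^2 - 2*x - 3)

Solve f'(x) = 0:
  Factor: x^3 - 2*x^2 - 3*x = x*(x - 3)*(x + 1) = 0.
  ⇒ x = -1, 0, 3

f''(x) = 3*x^2 - 4*x - 3
Second-derivative test at each critical point:
  f''(-1) = 4 > 0 → local minimum
  f''(0) = -3 < 0 → local maximum
  f''(3) = 12 > 0 → local minimum

Critical points: x = -1 (local minimum); x = 0 (local maximum); x = 3 (local minimum)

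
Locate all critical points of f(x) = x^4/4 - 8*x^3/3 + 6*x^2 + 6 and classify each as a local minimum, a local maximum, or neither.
f'(x) = x*(x^2 - 8*x + 12)

Solve f'(x) = 0:
  Factor: x^3 - 8*x^2 + 12*x = x*(x - 6)*(x - 2) = 0.
  ⇒ x = 0, 2, 6

f''(x) = 3*x^2 - 16*x + 12
Second-derivative test at each critical point:
  f''(0) = 12 > 0 → local minimum
  f''(2) = -8 < 0 → local maximum
  f''(6) = 24 > 0 → local minimum

Critical points: x = 0 (local minimum); x = 2 (local maximum); x = 6 (local minimum)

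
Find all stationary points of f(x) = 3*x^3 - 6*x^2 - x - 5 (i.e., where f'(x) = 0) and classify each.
f'(x) = 9*x^2 - 12*x - 1

Solve f'(x) = 0:
  9*x^2 - 12*x - 1 = 0 has no rational roots; quadratic formula: x = (12 ± √180)/18.
  ⇒ x = 2/3 - sqrt(5)/3 ≈ -0.0787, 2/3 + sqrt(5)/3 ≈ 1.4120

f''(x) = 18*x - 12
Second-derivative test at each critical point:
  f''(-0.0787) = -13.4164 < 0 → local maximum
  f''(1.4120) = 13.4164 > 0 → local minimum

Critical points: x = 2/3 - sqrt(5)/3 ≈ -0.0787 (local maximum); x = 2/3 + sqrt(5)/3 ≈ 1.4120 (local minimum)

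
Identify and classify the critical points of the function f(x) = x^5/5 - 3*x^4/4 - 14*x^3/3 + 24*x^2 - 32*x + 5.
f'(x) = x^4 - 3*x^3 - 14*x^2 + 48*x - 32

Solve f'(x) = 0:
  Factor: x^4 - 3*x^3 - 14*x^2 + 48*x - 32 = (x - 4)*(x - 2)*(x - 1)*(x + 4) = 0.
  ⇒ x = -4, 1, 2, 4

f''(x) = 4*x^3 - 9*x^2 - 28*x + 48
Second-derivative test at each critical point:
  f''(-4) = -240 < 0 → local maximum
  f''(1) = 15 > 0 → local minimum
  f''(2) = -12 < 0 → local maximum
  f''(4) = 48 > 0 → local minimum

Critical points: x = -4 (local maximum); x = 1 (local minimum); x = 2 (local maximum); x = 4 (local minimum)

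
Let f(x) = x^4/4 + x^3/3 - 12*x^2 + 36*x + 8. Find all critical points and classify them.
f'(x) = x^3 + x^2 - 24*x + 36

Solve f'(x) = 0:
  Factor: x^3 + x^2 - 24*x + 36 = (x - 3)*(x - 2)*(x + 6) = 0.
  ⇒ x = -6, 2, 3

f''(x) = 3*x^2 + 2*x - 24
Second-derivative test at each critical point:
  f''(-6) = 72 > 0 → local minimum
  f''(2) = -8 < 0 → local maximum
  f''(3) = 9 > 0 → local minimum

Critical points: x = -6 (local minimum); x = 2 (local maximum); x = 3 (local minimum)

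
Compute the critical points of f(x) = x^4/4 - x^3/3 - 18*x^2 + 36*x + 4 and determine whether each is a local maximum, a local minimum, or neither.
f'(x) = x^3 - x^2 - 36*x + 36

Solve f'(x) = 0:
  Factor: x^3 - x^2 - 36*x + 36 = (x - 6)*(x - 1)*(x + 6) = 0.
  ⇒ x = -6, 1, 6

f''(x) = 3*x^2 - 2*x - 36
Second-derivative test at each critical point:
  f''(-6) = 84 > 0 → local minimum
  f''(1) = -35 < 0 → local maximum
  f''(6) = 60 > 0 → local minimum

Critical points: x = -6 (local minimum); x = 1 (local maximum); x = 6 (local minimum)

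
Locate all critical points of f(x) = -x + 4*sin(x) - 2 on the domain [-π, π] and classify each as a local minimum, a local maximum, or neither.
f'(x) = 4*cos(x) - 1

Solve f'(x) = 0 on [-π, π]:
  f'(x) = 0 ⇔ cos(x) = 1/4, i.e. x = ±arccos(1/4) + 2nπ; keep the solutions lying in [-π, π].
  ⇒ x = -acos(1/4) ≈ -1.3181, acos(1/4) ≈ 1.3181

f''(x) = -4*sin(x)
Second-derivative test at each critical point:
  f''(-1.3181) = 3.8730 > 0 → local minimum
  f''(1.3181) = -3.8730 < 0 → local maximum

Critical points: x = -acos(1/4) ≈ -1.3181 (local minimum); x = acos(1/4) ≈ 1.3181 (local maximum)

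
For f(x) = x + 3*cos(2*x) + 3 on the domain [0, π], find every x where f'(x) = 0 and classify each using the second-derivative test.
f'(x) = 1 - 6*sin(2*x)

Solve f'(x) = 0 on [0, π]:
  f'(x) = 0 ⇔ sin(2*x) = 1/6, i.e. 2*x = arcsin(1/6) + 2nπ or 2*x = π − arcsin(1/6) + 2nπ; keep the solutions lying in [0, π].
  ⇒ x = asin(1/6)/2 ≈ 0.0837, -asin(1/6)/2 + pi/2 ≈ 1.4871

f''(x) = -12*cos(2*x)
Second-derivative test at each critical point:
  f''(0.0837) = -11.8322 < 0 → local maximum
  f''(1.4871) = 11.8322 > 0 → local minimum

Critical points: x = asin(1/6)/2 ≈ 0.0837 (local maximum); x = -asin(1/6)/2 + pi/2 ≈ 1.4871 (local minimum)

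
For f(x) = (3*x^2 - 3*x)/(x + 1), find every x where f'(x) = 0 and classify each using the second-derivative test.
f'(x) = 3*(x^2 + 2*x - 1)/(x^2 + 2*x + 1)

Solve f'(x) = 0:
  f'(x) = 3*(x^2 + 2*x - 1)/(x + 1)^2; the denominator is positive wherever f is defined, so f'(x) = 0 ⇔ 3*x^2 + 6*x - 3 = 0.
  Factor: 3*x^2 + 6*x - 3 = 3*(x^2 + 2*x - 1); x^2 + 2*x - 1 = 0 has no rational roots; quadratic formula: x = (-2 ± √8)/2.
  ⇒ x = -sqrt(2) - 1 ≈ -2.4142, -1 + sqrt(2) ≈ 0.4142

f''(x) = 12/(x^3 + 3*x^2 + 3*x + 1)
Second-derivative test at each critical point:
  f''(-2.4142) = -4.2426 < 0 → local maximum
  f''(0.4142) = 4.2426 > 0 → local minimum

Critical points: x = -sqrt(2) - 1 ≈ -2.4142 (local maximum); x = -1 + sqrt(2) ≈ 0.4142 (local minimum)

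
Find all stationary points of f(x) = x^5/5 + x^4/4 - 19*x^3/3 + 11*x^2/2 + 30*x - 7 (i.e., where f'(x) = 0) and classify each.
f'(x) = x^4 + x^3 - 19*x^2 + 11*x + 30

Solve f'(x) = 0:
  Factor: x^4 + x^3 - 19*x^2 + 11*x + 30 = (x - 3)*(x - 2)*(x + 1)*(x + 5) = 0.
  ⇒ x = -5, -1, 2, 3

f''(x) = 4*x^3 + 3*x^2 - 38*x + 11
Second-derivative test at each critical point:
  f''(-5) = -224 < 0 → local maximum
  f''(-1) = 48 > 0 → local minimum
  f''(2) = -21 < 0 → local maximum
  f''(3) = 32 > 0 → local minimum

Critical points: x = -5 (local maximum); x = -1 (local minimum); x = 2 (local maximum); x = 3 (local minimum)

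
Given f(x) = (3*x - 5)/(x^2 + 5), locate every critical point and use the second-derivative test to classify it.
f'(x) = (-3*x^2 + 10*x + 15)/(x^4 + 10*x^2 + 25)

Solve f'(x) = 0:
  f'(x) = -(3*x^2 - 10*x - 15)/(x^2 + 5)^2; the denominator is positive wherever f is defined, so f'(x) = 0 ⇔ -3*x^2 + 10*x + 15 = 0.
  3*x^2 - 10*x - 15 = 0 has no rational roots; quadratic formula: x = (10 ± √280)/6.
  ⇒ x = 5/3 - sqrt(70)/3 ≈ -1.1222, 5/3 + sqrt(70)/3 ≈ 4.4555

f''(x) = 2*(4*x^2*(3*x - 5) + (5 - 9*x)*(x^2 + 5))/(x^2 + 5)^3
Second-derivative test at each critical point:
  f''(-1.1222) = 0.4271 > 0 → local minimum
  f''(4.4555) = -0.0271 < 0 → local maximum

Critical points: x = 5/3 - sqrt(70)/3 ≈ -1.1222 (local minimum); x = 5/3 + sqrt(70)/3 ≈ 4.4555 (local maximum)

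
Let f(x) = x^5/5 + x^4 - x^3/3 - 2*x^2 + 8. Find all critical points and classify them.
f'(x) = x*(x^3 + 4*x^2 - x - 4)

Solve f'(x) = 0:
  Factor: x^4 + 4*x^3 - x^2 - 4*x = x*(x - 1)*(x + 1)*(x + 4) = 0.
  ⇒ x = -4, -1, 0, 1

f''(x) = 4*x^3 + 12*x^2 - 2*x - 4
Second-derivative test at each critical point:
  f''(-4) = -60 < 0 → local maximum
  f''(-1) = 6 > 0 → local minimum
  f''(0) = -4 < 0 → local maximum
  f''(1) = 10 > 0 → local minimum

Critical points: x = -4 (local maximum); x = -1 (local minimum); x = 0 (local maximum); x = 1 (local minimum)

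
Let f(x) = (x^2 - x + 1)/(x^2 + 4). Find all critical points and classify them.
f'(x) = (x^2 + 6*x - 4)/(x^4 + 8*x^2 + 16)

Solve f'(x) = 0:
  f'(x) = (x^2 + 6*x - 4)/(x^2 + 4)^2; the denominator is positive wherever f is defined, so f'(x) = 0 ⇔ x^2 + 6*x - 4 = 0.
  x^2 + 6*x - 4 = 0 has no rational roots; quadratic formula: x = (-6 ± √52)/2.
  ⇒ x = -sqrt(13) - 3 ≈ -6.6056, -3 + sqrt(13) ≈ 0.6056

f''(x) = 2*(-x^3 - 9*x^2 + 12*x + 12)/(x^6 + 12*x^4 + 48*x^2 + 64)
Second-derivative test at each critical point:
  f''(-6.6056) = -0.0032 < 0 → local maximum
  f''(0.6056) = 0.3782 > 0 → local minimum

Critical points: x = -sqrt(13) - 3 ≈ -6.6056 (local maximum); x = -3 + sqrt(13) ≈ 0.6056 (local minimum)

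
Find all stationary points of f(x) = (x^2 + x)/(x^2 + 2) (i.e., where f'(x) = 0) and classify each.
f'(x) = (-x^2 + 4*x + 2)/(x^4 + 4*x^2 + 4)

Solve f'(x) = 0:
  f'(x) = -(x^2 - 4*x - 2)/(x^2 + 2)^2; the denominator is positive wherever f is defined, so f'(x) = 0 ⇔ -x^2 + 4*x + 2 = 0.
  x^2 - 4*x - 2 = 0 has no rational roots; quadratic formula: x = (4 ± √24)/2.
  ⇒ x = 2 - sqrt(6) ≈ -0.4495, 2 + sqrt(6) ≈ 4.4495

f''(x) = 2*(x^3 - 6*x^2 - 6*x + 4)/(x^6 + 6*x^4 + 12*x^2 + 8)
Second-derivative test at each critical point:
  f''(-0.4495) = 1.0103 > 0 → local minimum
  f''(4.4495) = -0.0103 < 0 → local maximum

Critical points: x = 2 - sqrt(6) ≈ -0.4495 (local minimum); x = 2 + sqrt(6) ≈ 4.4495 (local maximum)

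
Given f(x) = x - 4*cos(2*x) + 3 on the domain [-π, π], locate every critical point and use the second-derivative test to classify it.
f'(x) = 8*sin(2*x) + 1

Solve f'(x) = 0 on [-π, π]:
  f'(x) = 0 ⇔ sin(2*x) = -1/8, i.e. 2*x = arcsin(-1/8) + 2nπ or 2*x = π − arcsin(-1/8) + 2nπ; keep the solutions lying in [-π, π].
  ⇒ x = -pi/2 + asin(1/8)/2 ≈ -1.5081, -asin(1/8)/2 ≈ -0.0627, asin(1/8)/2 + pi/2 ≈ 1.6335, pi - asin(1/8)/2 ≈ 3.0789

f''(x) = 16*cos(2*x)
Second-derivative test at each critical point:
  f''(-1.5081) = -15.8745 < 0 → local maximum
  f''(-0.0627) = 15.8745 > 0 → local minimum
  f''(1.6335) = -15.8745 < 0 → local maximum
  f''(3.0789) = 15.8745 > 0 → local minimum

Critical points: x = -pi/2 + asin(1/8)/2 ≈ -1.5081 (local maximum); x = -asin(1/8)/2 ≈ -0.0627 (local minimum); x = asin(1/8)/2 + pi/2 ≈ 1.6335 (local maximum); x = pi - asin(1/8)/2 ≈ 3.0789 (local minimum)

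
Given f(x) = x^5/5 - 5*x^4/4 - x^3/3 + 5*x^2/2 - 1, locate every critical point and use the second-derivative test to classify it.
f'(x) = x*(x^3 - 5*x^2 - x + 5)

Solve f'(x) = 0:
  Factor: x^4 - 5*x^3 - x^2 + 5*x = x*(x - 5)*(x - 1)*(x + 1) = 0.
  ⇒ x = -1, 0, 1, 5

f''(x) = 4*x^3 - 15*x^2 - 2*x + 5
Second-derivative test at each critical point:
  f''(-1) = -12 < 0 → local maximum
  f''(0) = 5 > 0 → local minimum
  f''(1) = -8 < 0 → local maximum
  f''(5) = 120 > 0 → local minimum

Critical points: x = -1 (local maximum); x = 0 (local minimum); x = 1 (local maximum); x = 5 (local minimum)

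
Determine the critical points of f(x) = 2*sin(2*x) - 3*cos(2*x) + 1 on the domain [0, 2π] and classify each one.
f'(x) = 6*sin(2*x) + 4*cos(2*x)

Solve f'(x) = 0 on [0, 2π]:
  f'(x) = 0 ⇔ 2*cos(2*x) = -3*sin(2*x) ⇔ tan(2*x) = -2/3, i.e. 2*x = arctan(-2/3) + nπ; keep the solutions lying in [0, 2π].
  ⇒ x = -atan(2/3)/2 + pi/2 ≈ 1.2768, pi - atan(2/3)/2 ≈ 2.8476, -atan(2/3)/2 + 3*pi/2 ≈ 4.4184, -atan(2/3)/2 + 2*pi ≈ 5.9892

f''(x) = -8*sin(2*x) + 12*cos(2*x)
Second-derivative test at each critical point:
  f''(1.2768) = -14.4222 < 0 → local maximum
  f''(2.8476) = 14.4222 > 0 → local minimum
  f''(4.4184) = -14.4222 < 0 → local maximum
  f''(5.9892) = 14.4222 > 0 → local minimum

Critical points: x = -atan(2/3)/2 + pi/2 ≈ 1.2768 (local maximum); x = pi - atan(2/3)/2 ≈ 2.8476 (local minimum); x = -atan(2/3)/2 + 3*pi/2 ≈ 4.4184 (local maximum); x = -atan(2/3)/2 + 2*pi ≈ 5.9892 (local minimum)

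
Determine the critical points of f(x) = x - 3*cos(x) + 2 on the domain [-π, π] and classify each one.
f'(x) = 3*sin(x) + 1

Solve f'(x) = 0 on [-π, π]:
  f'(x) = 0 ⇔ sin(x) = -1/3, i.e. x = arcsin(-1/3) + 2nπ or x = π − arcsin(-1/3) + 2nπ; keep the solutions lying in [-π, π].
  ⇒ x = -pi + asin(1/3) ≈ -2.8018, -asin(1/3) ≈ -0.3398

f''(x) = 3*cos(x)
Second-derivative test at each critical point:
  f''(-2.8018) = -2.8284 < 0 → local maximum
  f''(-0.3398) = 2.8284 > 0 → local minimum

Critical points: x = -pi + asin(1/3) ≈ -2.8018 (local maximum); x = -asin(1/3) ≈ -0.3398 (local minimum)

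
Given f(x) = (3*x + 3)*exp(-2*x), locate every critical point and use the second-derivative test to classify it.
f'(x) = 3*(-2*x - 1)*exp(-2*x)

Solve f'(x) = 0:
  f'(x) = (-6*x - 3)·exp(-2*x) and exp(-2*x) > 0 for every x, so f'(x) = 0 ⇔ -6*x - 3 = 0.
  Factor: -6*x - 3 = -3*(2*x + 1) = 0.
  ⇒ x = -1/2

f''(x) = 12*x*exp(-2*x)
Second-derivative test at each critical point:
  f''(-1/2) = -16.3097 < 0 → local maximum

Critical points: x = -1/2 (local maximum)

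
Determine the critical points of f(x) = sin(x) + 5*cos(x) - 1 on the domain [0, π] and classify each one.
f'(x) = -5*sin(x) + cos(x)

Solve f'(x) = 0 on [0, π]:
  f'(x) = 0 ⇔ cos(x) = 5*sin(x) ⇔ tan(x) = 1/5, i.e. x = arctan(1/5) + nπ; keep the solutions lying in [0, π].
  ⇒ x = atan(1/5) ≈ 0.1974

f''(x) = -sin(x) - 5*cos(x)
Second-derivative test at each critical point:
  f''(0.1974) = -5.0990 < 0 → local maximum

Critical points: x = atan(1/5) ≈ 0.1974 (local maximum)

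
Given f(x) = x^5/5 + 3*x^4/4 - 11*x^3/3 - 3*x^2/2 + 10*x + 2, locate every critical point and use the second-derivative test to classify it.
f'(x) = x^4 + 3*x^3 - 11*x^2 - 3*x + 10

Solve f'(x) = 0:
  Factor: x^4 + 3*x^3 - 11*x^2 - 3*x + 10 = (x - 2)*(x - 1)*(x + 1)*(x + 5) = 0.
  ⇒ x = -5, -1, 1, 2

f''(x) = 4*x^3 + 9*x^2 - 22*x - 3
Second-derivative test at each critical point:
  f''(-5) = -168 < 0 → local maximum
  f''(-1) = 24 > 0 → local minimum
  f''(1) = -12 < 0 → local maximum
  f''(2) = 21 > 0 → local minimum

Critical points: x = -5 (local maximum); x = -1 (local minimum); x = 1 (local maximum); x = 2 (local minimum)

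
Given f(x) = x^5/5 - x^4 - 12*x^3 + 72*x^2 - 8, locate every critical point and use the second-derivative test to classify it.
f'(x) = x*(x^3 - 4*x^2 - 36*x + 144)

Solve f'(x) = 0:
  Factor: x^4 - 4*x^3 - 36*x^2 + 144*x = x*(x - 6)*(x - 4)*(x + 6) = 0.
  ⇒ x = -6, 0, 4, 6

f''(x) = 4*x^3 - 12*x^2 - 72*x + 144
Second-derivative test at each critical point:
  f''(-6) = -720 < 0 → local maximum
  f''(0) = 144 > 0 → local minimum
  f''(4) = -80 < 0 → local maximum
  f''(6) = 144 > 0 → local minimum

Critical points: x = -6 (local maximum); x = 0 (local minimum); x = 4 (local maximum); x = 6 (local minimum)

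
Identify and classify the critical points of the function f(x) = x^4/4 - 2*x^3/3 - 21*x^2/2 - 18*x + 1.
f'(x) = x^3 - 2*x^2 - 21*x - 18

Solve f'(x) = 0:
  Factor: x^3 - 2*x^2 - 21*x - 18 = (x - 6)*(x + 1)*(x + 3) = 0.
  ⇒ x = -3, -1, 6

f''(x) = 3*x^2 - 4*x - 21
Second-derivative test at each critical point:
  f''(-3) = 18 > 0 → local minimum
  f''(-1) = -14 < 0 → local maximum
  f''(6) = 63 > 0 → local minimum

Critical points: x = -3 (local minimum); x = -1 (local maximum); x = 6 (local minimum)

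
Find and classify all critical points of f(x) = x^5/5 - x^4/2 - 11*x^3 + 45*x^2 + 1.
f'(x) = x*(x^3 - 2*x^2 - 33*x + 90)

Solve f'(x) = 0:
  Factor: x^4 - 2*x^3 - 33*x^2 + 90*x = x*(x - 5)*(x - 3)*(x + 6) = 0.
  ⇒ x = -6, 0, 3, 5

f''(x) = 4*x^3 - 6*x^2 - 66*x + 90
Second-derivative test at each critical point:
  f''(-6) = -594 < 0 → local maximum
  f''(0) = 90 > 0 → local minimum
  f''(3) = -54 < 0 → local maximum
  f''(5) = 110 > 0 → local minimum

Critical points: x = -6 (local maximum); x = 0 (local minimum); x = 3 (local maximum); x = 5 (local minimum)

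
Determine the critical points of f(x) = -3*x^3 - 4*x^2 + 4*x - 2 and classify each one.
f'(x) = -9*x^2 - 8*x + 4

Solve f'(x) = 0:
  9*x^2 + 8*x - 4 = 0 has no rational roots; quadratic formula: x = (-8 ± √208)/18.
  ⇒ x = -2*sqrt(13)/9 - 4/9 ≈ -1.2457, -4/9 + 2*sqrt(13)/9 ≈ 0.3568

f''(x) = -18*x - 8
Second-derivative test at each critical point:
  f''(-1.2457) = 14.4222 > 0 → local minimum
  f''(0.3568) = -14.4222 < 0 → local maximum

Critical points: x = -2*sqrt(13)/9 - 4/9 ≈ -1.2457 (local minimum); x = -4/9 + 2*sqrt(13)/9 ≈ 0.3568 (local maximum)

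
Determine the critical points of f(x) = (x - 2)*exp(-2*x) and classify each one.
f'(x) = (5 - 2*x)*exp(-2*x)

Solve f'(x) = 0:
  f'(x) = (5 - 2*x)·exp(-2*x) and exp(-2*x) > 0 for every x, so f'(x) = 0 ⇔ 5 - 2*x = 0.
  5 - 2*x = 0.
  ⇒ x = 5/2

f''(x) = 4*(x - 3)*exp(-2*x)
Second-derivative test at each critical point:
  f''(5/2) = -0.0135 < 0 → local maximum

Critical points: x = 5/2 (local maximum)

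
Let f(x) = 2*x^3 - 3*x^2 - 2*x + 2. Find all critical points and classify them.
f'(x) = 6*x^2 - 6*x - 2

Solve f'(x) = 0:
  Factor: 6*x^2 - 6*x - 2 = 2*(3*x^2 - 3*x - 1); 3*x^2 - 3*x - 1 = 0 has no rational roots; quadratic formula: x = (3 ± √21)/6.
  ⇒ x = 1/2 - sqrt(21)/6 ≈ -0.2638, 1/2 + sqrt(21)/6 ≈ 1.2638

f''(x) = 12*x - 6
Second-derivative test at each critical point:
  f''(-0.2638) = -9.1652 < 0 → local maximum
  f''(1.2638) = 9.1652 > 0 → local minimum

Critical points: x = 1/2 - sqrt(21)/6 ≈ -0.2638 (local maximum); x = 1/2 + sqrt(21)/6 ≈ 1.2638 (local minimum)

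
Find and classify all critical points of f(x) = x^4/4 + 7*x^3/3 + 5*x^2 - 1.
f'(x) = x*(x^2 + 7*x + 10)

Solve f'(x) = 0:
  Factor: x^3 + 7*x^2 + 10*x = x*(x + 2)*(x + 5) = 0.
  ⇒ x = -5, -2, 0

f''(x) = 3*x^2 + 14*x + 10
Second-derivative test at each critical point:
  f''(-5) = 15 > 0 → local minimum
  f''(-2) = -6 < 0 → local maximum
  f''(0) = 10 > 0 → local minimum

Critical points: x = -5 (local minimum); x = -2 (local maximum); x = 0 (local minimum)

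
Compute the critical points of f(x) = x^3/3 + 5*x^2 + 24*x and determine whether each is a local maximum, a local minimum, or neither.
f'(x) = x^2 + 10*x + 24

Solve f'(x) = 0:
  Factor: x^2 + 10*x + 24 = (x + 4)*(x + 6) = 0.
  ⇒ x = -6, -4

f''(x) = 2*x + 10
Second-derivative test at each critical point:
  f''(-6) = -2 < 0 → local maximum
  f''(-4) = 2 > 0 → local minimum

Critical points: x = -6 (local maximum); x = -4 (local minimum)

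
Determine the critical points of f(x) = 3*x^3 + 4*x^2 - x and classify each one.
f'(x) = 9*x^2 + 8*x - 1

Solve f'(x) = 0:
  Factor: 9*x^2 + 8*x - 1 = (x + 1)*(9*x - 1) = 0.
  ⇒ x = -1, 1/9

f''(x) = 18*x + 8
Second-derivative test at each critical point:
  f''(-1) = -10 < 0 → local maximum
  f''(1/9) = 10 > 0 → local minimum

Critical points: x = -1 (local maximum); x = 1/9 (local minimum)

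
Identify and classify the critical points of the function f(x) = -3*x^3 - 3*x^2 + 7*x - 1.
f'(x) = -9*x^2 - 6*x + 7

Solve f'(x) = 0:
  9*x^2 + 6*x - 7 = 0 has no rational roots; quadratic formula: x = (-6 ± √288)/18.
  ⇒ x = -2*sqrt(2)/3 - 1/3 ≈ -1.2761, -1/3 + 2*sqrt(2)/3 ≈ 0.6095

f''(x) = -18*x - 6
Second-derivative test at each critical point:
  f''(-1.2761) = 16.9706 > 0 → local minimum
  f''(0.6095) = -16.9706 < 0 → local maximum

Critical points: x = -2*sqrt(2)/3 - 1/3 ≈ -1.2761 (local minimum); x = -1/3 + 2*sqrt(2)/3 ≈ 0.6095 (local maximum)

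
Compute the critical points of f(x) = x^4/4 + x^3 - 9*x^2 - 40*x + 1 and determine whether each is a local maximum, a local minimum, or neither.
f'(x) = x^3 + 3*x^2 - 18*x - 40

Solve f'(x) = 0:
  Factor: x^3 + 3*x^2 - 18*x - 40 = (x - 4)*(x + 2)*(x + 5) = 0.
  ⇒ x = -5, -2, 4

f''(x) = 3*x^2 + 6*x - 18
Second-derivative test at each critical point:
  f''(-5) = 27 > 0 → local minimum
  f''(-2) = -18 < 0 → local maximum
  f''(4) = 54 > 0 → local minimum

Critical points: x = -5 (local minimum); x = -2 (local maximum); x = 4 (local minimum)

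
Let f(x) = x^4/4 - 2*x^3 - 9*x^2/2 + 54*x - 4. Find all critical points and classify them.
f'(x) = x^3 - 6*x^2 - 9*x + 54

Solve f'(x) = 0:
  Factor: x^3 - 6*x^2 - 9*x + 54 = (x - 6)*(x - 3)*(x + 3) = 0.
  ⇒ x = -3, 3, 6

f''(x) = 3*x^2 - 12*x - 9
Second-derivative test at each critical point:
  f''(-3) = 54 > 0 → local minimum
  f''(3) = -18 < 0 → local maximum
  f''(6) = 27 > 0 → local minimum

Critical points: x = -3 (local minimum); x = 3 (local maximum); x = 6 (local minimum)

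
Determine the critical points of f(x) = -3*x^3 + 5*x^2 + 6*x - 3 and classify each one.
f'(x) = -9*x^2 + 10*x + 6

Solve f'(x) = 0:
  9*x^2 - 10*x - 6 = 0 has no rational roots; quadratic formula: x = (10 ± √316)/18.
  ⇒ x = 5/9 - sqrt(79)/9 ≈ -0.4320, 5/9 + sqrt(79)/9 ≈ 1.5431

f''(x) = 10 - 18*x
Second-derivative test at each critical point:
  f''(-0.4320) = 17.7764 > 0 → local minimum
  f''(1.5431) = -17.7764 < 0 → local maximum

Critical points: x = 5/9 - sqrt(79)/9 ≈ -0.4320 (local minimum); x = 5/9 + sqrt(79)/9 ≈ 1.5431 (local maximum)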